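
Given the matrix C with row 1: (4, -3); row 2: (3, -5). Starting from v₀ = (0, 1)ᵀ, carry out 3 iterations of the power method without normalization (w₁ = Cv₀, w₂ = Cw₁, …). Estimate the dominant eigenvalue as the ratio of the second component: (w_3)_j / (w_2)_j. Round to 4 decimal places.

λ ≈ -4.4375

w1 = Cv₀ = (4·0 + (-3)·1; 3·0 + (-5)·1) = (-3, -5)
w2 = Cw1 = (4·(-3) + (-3)·(-5); 3·(-3) + (-5)·(-5)) = (3, 16)
w3 = Cw2 = (-36, -71)
Ratio at component: -71 / 16 = -4.4375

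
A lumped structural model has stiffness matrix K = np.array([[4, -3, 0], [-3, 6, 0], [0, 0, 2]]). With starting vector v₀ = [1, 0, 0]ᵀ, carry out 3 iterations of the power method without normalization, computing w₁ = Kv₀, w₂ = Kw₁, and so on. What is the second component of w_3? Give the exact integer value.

-255

w1 = Kv₀ = (4·1 + (-3)·0 + 0·0; (-3)·1 + 6·0 + 0·0; 0·1 + 0·0 + 2·0) = (4, -3, 0)
w2 = Kw1 = (4·4 + (-3)·(-3) + 0·0; (-3)·4 + 6·(-3) + 0·0; 0·4 + 0·(-3) + 2·0) = (25, -30, 0)
w3 = Kw2 = (190, -255, 0)
The requested component of w3 is -255.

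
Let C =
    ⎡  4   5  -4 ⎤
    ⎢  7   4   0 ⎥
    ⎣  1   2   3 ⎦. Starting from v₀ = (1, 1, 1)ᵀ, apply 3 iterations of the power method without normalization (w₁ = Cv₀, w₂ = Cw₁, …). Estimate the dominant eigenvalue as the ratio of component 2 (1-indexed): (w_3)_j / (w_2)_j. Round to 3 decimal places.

w1 = Cv₀ = (4·1 + 5·1 + (-4)·1; 7·1 + 4·1 + 0·1; 1·1 + 2·1 + 3·1) = (5, 11, 6)
w2 = Cw1 = (4·5 + 5·11 + (-4)·6; 7·5 + 4·11 + 0·6; 1·5 + 2·11 + 3·6) = (51, 79, 45)
w3 = Cw2 = (419, 673, 344)
Ratio at component: 673 / 79 = 8.519

λ ≈ 8.519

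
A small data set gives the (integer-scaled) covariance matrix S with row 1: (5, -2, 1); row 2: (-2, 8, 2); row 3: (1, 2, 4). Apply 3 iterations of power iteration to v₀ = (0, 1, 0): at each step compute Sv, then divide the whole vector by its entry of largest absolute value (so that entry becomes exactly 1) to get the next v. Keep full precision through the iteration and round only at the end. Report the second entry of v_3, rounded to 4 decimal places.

1.0000

Sv0 = (-2.00000, 8.00000, 2.00000); divide by 8.00000 → v1 = (-0.25000, 1.00000, 0.25000)
Sv1 = (-3.00000, 9.00000, 2.75000); divide by 9.00000 → v2 = (-0.33333, 1.00000, 0.30556)
Sv2 = (-3.36111, 9.27778, 2.88889); divide by 9.27778 → v3 = (-0.36228, 1.00000, 0.31138)
Requested entry of v3: 668/668 = 1.0000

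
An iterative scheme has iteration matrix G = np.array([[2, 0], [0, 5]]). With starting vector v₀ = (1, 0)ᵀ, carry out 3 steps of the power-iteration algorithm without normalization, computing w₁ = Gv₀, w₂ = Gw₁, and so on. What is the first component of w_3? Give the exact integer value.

w1 = Gv₀ = (2, 0)
w2 = Gw1 = (4, 0)
w3 = Gw2 = (8, 0)
The requested component of w3 is 8.

8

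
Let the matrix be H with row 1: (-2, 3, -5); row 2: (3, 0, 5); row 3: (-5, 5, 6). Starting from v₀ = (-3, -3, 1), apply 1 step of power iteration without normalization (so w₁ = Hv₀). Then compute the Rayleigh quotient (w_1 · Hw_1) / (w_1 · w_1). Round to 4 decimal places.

w1 = Hv₀ = ((-2)·(-3) + 3·(-3) + (-5)·1; 3·(-3) + 0·(-3) + 5·1; (-5)·(-3) + 5·(-3) + 6·1) = (-8, -4, 6)
Hw1 = (-26, 6, 56)
w1·Hw1 = (-8)·(-26) + (-4)·6 + 6·56 = 520; w1·w1 = (-8)·(-8) + (-4)·(-4) + 6·6 = 116
λ ≈ 520/116 = 4.4828

4.4828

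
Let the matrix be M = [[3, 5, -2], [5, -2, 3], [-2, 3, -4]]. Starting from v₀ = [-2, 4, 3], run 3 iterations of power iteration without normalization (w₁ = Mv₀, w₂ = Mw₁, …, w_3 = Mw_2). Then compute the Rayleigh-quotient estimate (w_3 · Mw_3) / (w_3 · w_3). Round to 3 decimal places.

w1 = Mv₀ = (8, -9, 4)
w2 = Mw1 = (-29, 70, -59)
w3 = Mw2 = (381, -462, 504)
Mw3 = (-2175, 4341, -4164)
w3·Mw3 = 381·(-2175) + (-462)·4341 + 504·(-4164) = -4932873; w3·w3 = 381·381 + (-462)·(-462) + 504·504 = 612621
λ ≈ -4932873/612621 = -8.052

λ ≈ -8.052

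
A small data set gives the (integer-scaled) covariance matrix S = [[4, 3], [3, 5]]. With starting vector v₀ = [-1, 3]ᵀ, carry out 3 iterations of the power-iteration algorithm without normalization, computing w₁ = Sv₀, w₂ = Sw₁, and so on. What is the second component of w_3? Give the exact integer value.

w1 = Sv₀ = (4·(-1) + 3·3; 3·(-1) + 5·3) = (5, 12)
w2 = Sw1 = (4·5 + 3·12; 3·5 + 5·12) = (56, 75)
w3 = Sw2 = (449, 543)
The requested component of w3 is 543.

543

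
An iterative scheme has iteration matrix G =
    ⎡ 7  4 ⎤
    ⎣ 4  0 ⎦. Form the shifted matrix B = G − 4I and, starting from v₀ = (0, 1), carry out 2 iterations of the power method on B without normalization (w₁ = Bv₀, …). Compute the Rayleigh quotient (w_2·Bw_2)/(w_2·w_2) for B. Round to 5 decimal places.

B = G − 4I has rows (3, 4); (4, -4)
w1 = Bv₀ = (4, -4)
w2 = Bw1 = (-4, 32)
Bw2 = (116, -144)
w2·Bw2 = -5072; w2·w2 = 1040; μ ≈ -5072/1040 = -4.87692

-4.87692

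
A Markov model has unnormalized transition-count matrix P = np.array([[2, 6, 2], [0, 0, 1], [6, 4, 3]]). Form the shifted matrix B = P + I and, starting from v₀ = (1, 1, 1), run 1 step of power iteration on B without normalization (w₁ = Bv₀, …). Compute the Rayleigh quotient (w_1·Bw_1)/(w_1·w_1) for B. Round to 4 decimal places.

B = P + I has rows (3, 6, 2); (0, 1, 1); (6, 4, 4)
w1 = Bv₀ = (3·1 + 6·1 + 2·1; 0·1 + 1·1 + 1·1; 6·1 + 4·1 + 4·1) = (11, 2, 14)
Bw1 = (73, 16, 130)
w1·Bw1 = 2655; w1·w1 = 321; μ ≈ 2655/321 = 8.2710

μ ≈ 8.2710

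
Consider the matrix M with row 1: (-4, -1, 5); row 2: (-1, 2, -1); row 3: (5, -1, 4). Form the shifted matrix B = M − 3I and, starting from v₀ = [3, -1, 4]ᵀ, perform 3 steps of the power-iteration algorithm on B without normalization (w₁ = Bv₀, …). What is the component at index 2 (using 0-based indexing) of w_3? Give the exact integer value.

B = M − 3I has rows (-7, -1, 5); (-1, -1, -1); (5, -1, 1)
w1 = Bv₀ = ((-7)·3 + (-1)·(-1) + 5·4; (-1)·3 + (-1)·(-1) + (-1)·4; 5·3 + (-1)·(-1) + 1·4) = (0, -6, 20)
w2 = Bw1 = ((-7)·0 + (-1)·(-6) + 5·20; (-1)·0 + (-1)·(-6) + (-1)·20; 5·0 + (-1)·(-6) + 1·20) = (106, -14, 26)
w3 = Bw2 = (-598, -118, 570)
Requested component of w3: 570

570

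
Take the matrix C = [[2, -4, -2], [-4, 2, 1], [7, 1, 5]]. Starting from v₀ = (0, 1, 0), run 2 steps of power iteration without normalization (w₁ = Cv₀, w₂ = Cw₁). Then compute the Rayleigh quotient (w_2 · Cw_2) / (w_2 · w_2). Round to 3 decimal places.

w1 = Cv₀ = (2·0 + (-4)·1 + (-2)·0; (-4)·0 + 2·1 + 1·0; 7·0 + 1·1 + 5·0) = (-4, 2, 1)
w2 = Cw1 = (2·(-4) + (-4)·2 + (-2)·1; (-4)·(-4) + 2·2 + 1·1; 7·(-4) + 1·2 + 5·1) = (-18, 21, -21)
Cw2 = (-78, 93, -210)
w2·Cw2 = (-18)·(-78) + 21·93 + (-21)·(-210) = 7767; w2·w2 = (-18)·(-18) + 21·21 + (-21)·(-21) = 1206
λ ≈ 7767/1206 = 6.440

λ ≈ 6.440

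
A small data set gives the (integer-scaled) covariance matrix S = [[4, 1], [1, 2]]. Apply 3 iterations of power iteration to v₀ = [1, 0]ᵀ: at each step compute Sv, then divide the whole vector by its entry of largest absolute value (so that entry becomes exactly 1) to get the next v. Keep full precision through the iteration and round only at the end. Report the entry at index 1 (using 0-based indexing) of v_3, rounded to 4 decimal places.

Sv0 = (4.00000, 1.00000); divide by 4.00000 → v1 = (1.00000, 0.25000)
Sv1 = (4.25000, 1.50000); divide by 4.25000 → v2 = (1.00000, 0.35294)
Sv2 = (4.35294, 1.70588); divide by 4.35294 → v3 = (1.00000, 0.39189)
Requested entry of v3: 29/74 = 0.3919

0.3919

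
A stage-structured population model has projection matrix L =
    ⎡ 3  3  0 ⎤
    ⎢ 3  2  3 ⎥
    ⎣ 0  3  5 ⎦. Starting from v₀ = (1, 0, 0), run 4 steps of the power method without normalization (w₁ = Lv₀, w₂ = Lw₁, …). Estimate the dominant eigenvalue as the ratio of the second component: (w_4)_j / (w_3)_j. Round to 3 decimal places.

7.108

w1 = Lv₀ = (3·1 + 3·0 + 0·0; 3·1 + 2·0 + 3·0; 0·1 + 3·0 + 5·0) = (3, 3, 0)
w2 = Lw1 = (3·3 + 3·3 + 0·0; 3·3 + 2·3 + 3·0; 0·3 + 3·3 + 5·0) = (18, 15, 9)
w3 = Lw2 = (99, 111, 90)
w4 = Lw3 = (630, 789, 783)
Ratio at component: 789 / 111 = 7.108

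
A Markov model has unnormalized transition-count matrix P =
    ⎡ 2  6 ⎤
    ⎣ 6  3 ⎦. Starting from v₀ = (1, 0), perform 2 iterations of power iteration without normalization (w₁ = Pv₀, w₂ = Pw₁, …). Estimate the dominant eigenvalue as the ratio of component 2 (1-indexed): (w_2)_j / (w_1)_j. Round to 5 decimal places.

λ ≈ 5.00000

w1 = Pv₀ = (2·1 + 6·0; 6·1 + 3·0) = (2, 6)
w2 = Pw1 = (2·2 + 6·6; 6·2 + 3·6) = (40, 30)
Ratio at component: 30 / 6 = 5.00000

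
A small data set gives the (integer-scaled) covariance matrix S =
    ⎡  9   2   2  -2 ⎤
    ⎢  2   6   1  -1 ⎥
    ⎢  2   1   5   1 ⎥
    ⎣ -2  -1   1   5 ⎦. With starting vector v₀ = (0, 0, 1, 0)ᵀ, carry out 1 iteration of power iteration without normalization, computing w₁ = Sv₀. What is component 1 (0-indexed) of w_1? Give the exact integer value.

1

w1 = Sv₀ = (9·0 + 2·0 + 2·1 + (-2)·0; 2·0 + 6·0 + 1·1 + (-1)·0; 2·0 + 1·0 + 5·1 + 1·0; (-2)·0 + (-1)·0 + 1·1 + 5·0) = (2, 1, 5, 1)
The requested component of w1 is 1.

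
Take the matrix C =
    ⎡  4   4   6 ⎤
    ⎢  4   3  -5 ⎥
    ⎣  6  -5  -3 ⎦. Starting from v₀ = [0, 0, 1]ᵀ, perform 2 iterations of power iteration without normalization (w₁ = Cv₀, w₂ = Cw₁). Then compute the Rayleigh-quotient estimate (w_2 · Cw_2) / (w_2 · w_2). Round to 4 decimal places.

λ ≈ -7.6580

w1 = Cv₀ = (4·0 + 4·0 + 6·1; 4·0 + 3·0 + (-5)·1; 6·0 + (-5)·0 + (-3)·1) = (6, -5, -3)
w2 = Cw1 = (4·6 + 4·(-5) + 6·(-3); 4·6 + 3·(-5) + (-5)·(-3); 6·6 + (-5)·(-5) + (-3)·(-3)) = (-14, 24, 70)
Cw2 = (460, -334, -414)
w2·Cw2 = (-14)·460 + 24·(-334) + 70·(-414) = -43436; w2·w2 = (-14)·(-14) + 24·24 + 70·70 = 5672
λ ≈ -43436/5672 = -7.6580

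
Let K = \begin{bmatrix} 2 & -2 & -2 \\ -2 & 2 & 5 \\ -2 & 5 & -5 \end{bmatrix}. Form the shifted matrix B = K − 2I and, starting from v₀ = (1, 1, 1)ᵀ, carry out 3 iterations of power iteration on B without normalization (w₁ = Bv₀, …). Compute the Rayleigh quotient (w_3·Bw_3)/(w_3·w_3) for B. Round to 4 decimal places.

-9.5420

B = K − 2I has rows (0, -2, -2); (-2, 0, 5); (-2, 5, -7)
w1 = Bv₀ = (0·1 + (-2)·1 + (-2)·1; (-2)·1 + 0·1 + 5·1; (-2)·1 + 5·1 + (-7)·1) = (-4, 3, -4)
w2 = Bw1 = (0·(-4) + (-2)·3 + (-2)·(-4); (-2)·(-4) + 0·3 + 5·(-4); (-2)·(-4) + 5·3 + (-7)·(-4)) = (2, -12, 51)
w3 = Bw2 = (-78, 251, -421)
Bw3 = (340, -1949, 4358)
w3·Bw3 = -2350437; w3·w3 = 246326; μ ≈ -2350437/246326 = -9.5420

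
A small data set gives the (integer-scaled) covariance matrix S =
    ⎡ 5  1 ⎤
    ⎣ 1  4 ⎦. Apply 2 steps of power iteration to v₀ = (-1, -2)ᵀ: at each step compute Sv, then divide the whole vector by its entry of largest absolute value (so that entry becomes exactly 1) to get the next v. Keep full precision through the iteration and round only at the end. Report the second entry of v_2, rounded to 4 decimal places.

0.9773

Sv0 = (-7.00000, -9.00000); divide by -9.00000 → v1 = (0.77778, 1.00000)
Sv1 = (4.88889, 4.77778); divide by 4.88889 → v2 = (1.00000, 0.97727)
Requested entry of v2: -43/-44 = 0.9773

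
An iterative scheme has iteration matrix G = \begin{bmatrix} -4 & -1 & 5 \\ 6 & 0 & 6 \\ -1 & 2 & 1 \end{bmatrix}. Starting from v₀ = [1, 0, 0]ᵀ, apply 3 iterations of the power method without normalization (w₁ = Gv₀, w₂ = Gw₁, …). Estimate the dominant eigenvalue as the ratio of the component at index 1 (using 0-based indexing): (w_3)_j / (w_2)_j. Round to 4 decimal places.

λ ≈ -4.0000

w1 = Gv₀ = (-4, 6, -1)
w2 = Gw1 = (5, -30, 15)
w3 = Gw2 = (85, 120, -50)
Ratio at component: 120 / -30 = -4.0000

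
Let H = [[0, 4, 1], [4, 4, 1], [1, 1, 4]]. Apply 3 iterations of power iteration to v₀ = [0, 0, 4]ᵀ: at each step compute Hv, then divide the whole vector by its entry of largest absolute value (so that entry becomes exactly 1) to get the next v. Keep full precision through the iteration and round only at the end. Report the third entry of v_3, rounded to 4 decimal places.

Hv0 = (4.00000, 4.00000, 16.00000); divide by 16.00000 → v1 = (0.25000, 0.25000, 1.00000)
Hv1 = (2.00000, 3.00000, 4.50000); divide by 4.50000 → v2 = (0.44444, 0.66667, 1.00000)
Hv2 = (3.66667, 5.44444, 5.11111); divide by 5.44444 → v3 = (0.67347, 1.00000, 0.93878)
Requested entry of v3: 368/392 = 0.9388

0.9388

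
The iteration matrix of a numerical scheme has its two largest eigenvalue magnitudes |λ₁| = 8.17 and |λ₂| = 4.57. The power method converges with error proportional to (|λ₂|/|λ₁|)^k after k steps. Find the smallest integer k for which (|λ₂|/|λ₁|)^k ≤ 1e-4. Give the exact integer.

|λ₂/λ₁| = 4.57/8.17 = 0.55936
Need k ≥ ln(1e-4) / ln(0.55936) = -9.2103 / -0.5810 ≈ 15.854
Smallest integer k satisfying the bound: 16

16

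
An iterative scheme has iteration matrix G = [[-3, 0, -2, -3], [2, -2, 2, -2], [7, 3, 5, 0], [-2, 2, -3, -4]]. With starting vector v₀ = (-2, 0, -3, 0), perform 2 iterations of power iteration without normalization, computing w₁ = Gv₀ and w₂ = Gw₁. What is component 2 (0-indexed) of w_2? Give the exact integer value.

-91

w1 = Gv₀ = ((-3)·(-2) + 0·0 + (-2)·(-3) + (-3)·0; 2·(-2) + (-2)·0 + 2·(-3) + (-2)·0; 7·(-2) + 3·0 + 5·(-3) + 0·0; (-2)·(-2) + 2·0 + (-3)·(-3) + (-4)·0) = (12, -10, -29, 13)
w2 = Gw1 = ((-3)·12 + 0·(-10) + (-2)·(-29) + (-3)·13; 2·12 + (-2)·(-10) + 2·(-29) + (-2)·13; 7·12 + 3·(-10) + 5·(-29) + 0·13; (-2)·12 + 2·(-10) + (-3)·(-29) + (-4)·13) = (-17, -40, -91, -9)
The requested component of w2 is -91.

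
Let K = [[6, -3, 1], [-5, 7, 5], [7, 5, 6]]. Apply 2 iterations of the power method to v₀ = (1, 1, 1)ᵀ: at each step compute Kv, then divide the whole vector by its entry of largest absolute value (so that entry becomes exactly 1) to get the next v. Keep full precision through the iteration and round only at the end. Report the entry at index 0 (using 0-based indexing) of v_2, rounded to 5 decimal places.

Kv0 = (4.000000, 7.000000, 18.000000); divide by 18.000000 → v1 = (0.222222, 0.388889, 1.000000)
Kv1 = (1.166667, 6.611111, 9.500000); divide by 9.500000 → v2 = (0.122807, 0.695906, 1.000000)
Requested entry of v2: 21/171 = 0.12281

0.12281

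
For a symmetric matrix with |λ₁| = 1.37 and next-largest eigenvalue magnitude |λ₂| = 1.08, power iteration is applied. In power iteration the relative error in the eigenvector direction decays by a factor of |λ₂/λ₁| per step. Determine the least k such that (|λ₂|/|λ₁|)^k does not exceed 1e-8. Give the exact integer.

78

|λ₂/λ₁| = 1.08/1.37 = 0.78832
Need k ≥ ln(1e-8) / ln(0.78832) = -18.4207 / -0.2378 ≈ 77.447
Smallest integer k satisfying the bound: 78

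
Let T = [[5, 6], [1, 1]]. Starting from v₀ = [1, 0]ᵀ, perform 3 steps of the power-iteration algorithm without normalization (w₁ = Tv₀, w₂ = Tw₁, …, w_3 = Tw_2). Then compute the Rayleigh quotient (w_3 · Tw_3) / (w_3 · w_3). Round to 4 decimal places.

λ ≈ 6.1623

w1 = Tv₀ = (5·1 + 6·0; 1·1 + 1·0) = (5, 1)
w2 = Tw1 = (5·5 + 6·1; 1·5 + 1·1) = (31, 6)
w3 = Tw2 = (191, 37)
Tw3 = (1177, 228)
w3·Tw3 = 191·1177 + 37·228 = 233243; w3·w3 = 191·191 + 37·37 = 37850
λ ≈ 233243/37850 = 6.1623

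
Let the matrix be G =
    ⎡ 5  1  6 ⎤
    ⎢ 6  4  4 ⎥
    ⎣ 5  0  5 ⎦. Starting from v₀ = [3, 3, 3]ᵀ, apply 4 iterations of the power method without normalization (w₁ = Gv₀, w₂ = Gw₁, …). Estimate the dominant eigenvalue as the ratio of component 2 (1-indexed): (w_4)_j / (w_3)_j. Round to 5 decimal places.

λ ≈ 11.23800

w1 = Gv₀ = (36, 42, 30)
w2 = Gw1 = (402, 504, 330)
w3 = Gw2 = (4494, 5748, 3660)
w4 = Gw3 = (50178, 64596, 40770)
Ratio at component: 64596 / 5748 = 11.23800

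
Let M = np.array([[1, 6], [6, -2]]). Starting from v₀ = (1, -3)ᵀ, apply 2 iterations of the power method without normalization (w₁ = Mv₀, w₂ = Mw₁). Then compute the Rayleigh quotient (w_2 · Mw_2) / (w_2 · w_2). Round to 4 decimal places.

-5.9196

w1 = Mv₀ = (1·1 + 6·(-3); 6·1 + (-2)·(-3)) = (-17, 12)
w2 = Mw1 = (1·(-17) + 6·12; 6·(-17) + (-2)·12) = (55, -126)
Mw2 = (-701, 582)
w2·Mw2 = 55·(-701) + (-126)·582 = -111887; w2·w2 = 55·55 + (-126)·(-126) = 18901
λ ≈ -111887/18901 = -5.9196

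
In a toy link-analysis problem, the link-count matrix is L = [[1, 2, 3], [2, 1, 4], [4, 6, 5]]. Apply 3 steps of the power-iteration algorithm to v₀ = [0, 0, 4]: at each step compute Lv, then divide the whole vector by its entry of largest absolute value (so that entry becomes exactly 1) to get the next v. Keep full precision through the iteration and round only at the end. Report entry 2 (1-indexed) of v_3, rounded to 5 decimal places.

0.55348

Lv0 = (12.000000, 16.000000, 20.000000); divide by 20.000000 → v1 = (0.600000, 0.800000, 1.000000)
Lv1 = (5.200000, 6.000000, 12.200000); divide by 12.200000 → v2 = (0.426230, 0.491803, 1.000000)
Lv2 = (4.409836, 5.344262, 9.655738); divide by 9.655738 → v3 = (0.456706, 0.553480, 1.000000)
Requested entry of v3: 1304/2356 = 0.55348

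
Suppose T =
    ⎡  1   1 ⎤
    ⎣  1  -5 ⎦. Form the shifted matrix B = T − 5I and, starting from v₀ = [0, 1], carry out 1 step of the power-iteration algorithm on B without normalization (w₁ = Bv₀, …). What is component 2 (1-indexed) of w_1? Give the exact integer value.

B = T − 5I has rows (-4, 1); (1, -10)
w1 = Bv₀ = ((-4)·0 + 1·1; 1·0 + (-10)·1) = (1, -10)
Requested component of w1: -10

-10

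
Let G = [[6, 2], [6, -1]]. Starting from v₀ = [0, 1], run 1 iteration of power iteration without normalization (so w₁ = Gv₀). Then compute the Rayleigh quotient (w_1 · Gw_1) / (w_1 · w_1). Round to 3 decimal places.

w1 = Gv₀ = (2, -1)
Gw1 = (10, 13)
w1·Gw1 = 2·10 + (-1)·13 = 7; w1·w1 = 2·2 + (-1)·(-1) = 5
λ ≈ 7/5 = 1.400

λ ≈ 1.400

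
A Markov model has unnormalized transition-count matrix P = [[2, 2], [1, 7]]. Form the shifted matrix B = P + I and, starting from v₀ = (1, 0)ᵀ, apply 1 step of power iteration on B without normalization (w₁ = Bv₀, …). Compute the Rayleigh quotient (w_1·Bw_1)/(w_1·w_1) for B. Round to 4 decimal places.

μ ≈ 4.4000

B = P + I has rows (3, 2); (1, 8)
w1 = Bv₀ = (3·1 + 2·0; 1·1 + 8·0) = (3, 1)
Bw1 = (11, 11)
w1·Bw1 = 44; w1·w1 = 10; μ ≈ 44/10 = 4.4000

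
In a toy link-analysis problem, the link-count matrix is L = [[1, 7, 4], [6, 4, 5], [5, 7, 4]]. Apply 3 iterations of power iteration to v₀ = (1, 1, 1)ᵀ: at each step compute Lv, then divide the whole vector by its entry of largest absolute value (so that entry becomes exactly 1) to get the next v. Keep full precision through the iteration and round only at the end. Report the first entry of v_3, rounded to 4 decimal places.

Lv0 = (12.00000, 15.00000, 16.00000); divide by 16.00000 → v1 = (0.75000, 0.93750, 1.00000)
Lv1 = (11.31250, 13.25000, 14.31250); divide by 14.31250 → v2 = (0.79039, 0.92576, 1.00000)
Lv2 = (11.27074, 13.44541, 14.43231); divide by 14.43231 → v3 = (0.78094, 0.93162, 1.00000)
Requested entry of v3: 2581/3305 = 0.7809

0.7809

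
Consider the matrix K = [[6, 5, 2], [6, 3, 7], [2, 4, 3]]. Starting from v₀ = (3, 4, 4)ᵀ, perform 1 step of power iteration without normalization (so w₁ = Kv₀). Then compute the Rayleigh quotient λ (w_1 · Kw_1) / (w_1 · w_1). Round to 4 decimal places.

w1 = Kv₀ = (6·3 + 5·4 + 2·4; 6·3 + 3·4 + 7·4; 2·3 + 4·4 + 3·4) = (46, 58, 34)
Kw1 = (634, 688, 426)
w1·Kw1 = 46·634 + 58·688 + 34·426 = 83552; w1·w1 = 46·46 + 58·58 + 34·34 = 6636
λ ≈ 83552/6636 = 12.5907

λ ≈ 12.5907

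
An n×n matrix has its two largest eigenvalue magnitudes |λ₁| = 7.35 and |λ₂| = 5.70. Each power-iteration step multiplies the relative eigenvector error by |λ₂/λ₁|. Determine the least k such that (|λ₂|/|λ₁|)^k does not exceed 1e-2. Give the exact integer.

19

|λ₂/λ₁| = 5.70/7.35 = 0.77551
Need k ≥ ln(1e-2) / ln(0.77551) = -4.6052 / -0.2542 ≈ 18.114
Smallest integer k satisfying the bound: 19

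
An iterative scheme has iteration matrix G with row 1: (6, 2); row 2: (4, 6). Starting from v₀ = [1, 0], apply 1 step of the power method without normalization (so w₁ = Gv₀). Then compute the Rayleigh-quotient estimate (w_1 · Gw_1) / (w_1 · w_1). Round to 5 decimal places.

λ ≈ 8.76923

w1 = Gv₀ = (6, 4)
Gw1 = (44, 48)
w1·Gw1 = 6·44 + 4·48 = 456; w1·w1 = 6·6 + 4·4 = 52
λ ≈ 456/52 = 8.76923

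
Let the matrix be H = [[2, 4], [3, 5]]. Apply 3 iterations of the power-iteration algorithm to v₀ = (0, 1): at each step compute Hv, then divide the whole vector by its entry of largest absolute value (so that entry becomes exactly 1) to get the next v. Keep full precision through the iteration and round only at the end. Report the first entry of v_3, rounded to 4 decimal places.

Hv0 = (4.00000, 5.00000); divide by 5.00000 → v1 = (0.80000, 1.00000)
Hv1 = (5.60000, 7.40000); divide by 7.40000 → v2 = (0.75676, 1.00000)
Hv2 = (5.51351, 7.27027); divide by 7.27027 → v3 = (0.75836, 1.00000)
Requested entry of v3: 204/269 = 0.7584

0.7584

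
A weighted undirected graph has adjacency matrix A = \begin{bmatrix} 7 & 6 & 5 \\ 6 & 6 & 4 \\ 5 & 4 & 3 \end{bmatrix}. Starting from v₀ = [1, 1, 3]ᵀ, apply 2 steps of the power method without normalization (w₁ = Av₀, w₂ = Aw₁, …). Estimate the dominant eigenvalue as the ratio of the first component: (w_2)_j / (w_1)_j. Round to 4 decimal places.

λ ≈ 15.3571

w1 = Av₀ = (7·1 + 6·1 + 5·3; 6·1 + 6·1 + 4·3; 5·1 + 4·1 + 3·3) = (28, 24, 18)
w2 = Aw1 = (7·28 + 6·24 + 5·18; 6·28 + 6·24 + 4·18; 5·28 + 4·24 + 3·18) = (430, 384, 290)
Ratio at component: 430 / 28 = 15.3571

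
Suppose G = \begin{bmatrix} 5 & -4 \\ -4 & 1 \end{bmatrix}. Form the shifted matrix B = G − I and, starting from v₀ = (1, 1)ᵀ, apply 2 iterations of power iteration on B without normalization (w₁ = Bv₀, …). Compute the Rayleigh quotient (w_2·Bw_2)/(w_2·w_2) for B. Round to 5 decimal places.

μ ≈ 4.00000

B = G − I has rows (4, -4); (-4, 0)
w1 = Bv₀ = (0, -4)
w2 = Bw1 = (16, 0)
Bw2 = (64, -64)
w2·Bw2 = 1024; w2·w2 = 256; μ ≈ 1024/256 = 4.00000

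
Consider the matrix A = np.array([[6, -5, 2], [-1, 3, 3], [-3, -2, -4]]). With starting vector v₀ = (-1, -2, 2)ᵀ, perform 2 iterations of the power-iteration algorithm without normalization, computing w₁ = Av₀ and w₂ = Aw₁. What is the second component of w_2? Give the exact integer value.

-8

w1 = Av₀ = (8, 1, -1)
w2 = Aw1 = (41, -8, -22)
The requested component of w2 is -8.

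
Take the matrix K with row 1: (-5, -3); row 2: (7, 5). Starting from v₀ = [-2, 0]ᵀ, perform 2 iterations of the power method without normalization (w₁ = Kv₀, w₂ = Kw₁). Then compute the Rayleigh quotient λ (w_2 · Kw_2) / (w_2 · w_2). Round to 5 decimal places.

-5.00000

w1 = Kv₀ = ((-5)·(-2) + (-3)·0; 7·(-2) + 5·0) = (10, -14)
w2 = Kw1 = ((-5)·10 + (-3)·(-14); 7·10 + 5·(-14)) = (-8, 0)
Kw2 = (40, -56)
w2·Kw2 = (-8)·40 + 0·(-56) = -320; w2·w2 = (-8)·(-8) + 0·0 = 64
λ ≈ -320/64 = -5.00000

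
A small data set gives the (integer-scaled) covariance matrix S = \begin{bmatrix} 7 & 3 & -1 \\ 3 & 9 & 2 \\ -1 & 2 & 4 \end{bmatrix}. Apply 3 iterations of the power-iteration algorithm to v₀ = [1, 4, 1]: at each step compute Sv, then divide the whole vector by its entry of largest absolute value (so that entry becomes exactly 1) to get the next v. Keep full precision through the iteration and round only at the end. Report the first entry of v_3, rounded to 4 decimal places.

0.5862

Sv0 = (18.00000, 41.00000, 11.00000); divide by 41.00000 → v1 = (0.43902, 1.00000, 0.26829)
Sv1 = (5.80488, 10.85366, 2.63415); divide by 10.85366 → v2 = (0.53483, 1.00000, 0.24270)
Sv2 = (6.50112, 11.08989, 2.43596); divide by 11.08989 → v3 = (0.58622, 1.00000, 0.21966)
Requested entry of v3: 2893/4935 = 0.5862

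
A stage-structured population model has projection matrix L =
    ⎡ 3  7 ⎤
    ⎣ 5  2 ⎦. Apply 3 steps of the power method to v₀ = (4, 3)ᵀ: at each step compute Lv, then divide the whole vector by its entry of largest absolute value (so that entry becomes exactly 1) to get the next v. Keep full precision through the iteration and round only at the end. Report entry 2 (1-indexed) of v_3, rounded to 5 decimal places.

Lv0 = (33.000000, 26.000000); divide by 33.000000 → v1 = (1.000000, 0.787879)
Lv1 = (8.515152, 6.575758); divide by 8.515152 → v2 = (1.000000, 0.772242)
Lv2 = (8.405694, 6.544484); divide by 8.405694 → v3 = (1.000000, 0.778577)
Requested entry of v3: 1839/2362 = 0.77858

0.77858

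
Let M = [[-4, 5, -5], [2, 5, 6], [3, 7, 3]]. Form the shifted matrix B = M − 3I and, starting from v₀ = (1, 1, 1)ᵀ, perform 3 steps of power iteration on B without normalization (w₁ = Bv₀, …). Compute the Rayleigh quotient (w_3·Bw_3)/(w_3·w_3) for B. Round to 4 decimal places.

5.0555

B = M − 3I has rows (-7, 5, -5); (2, 2, 6); (3, 7, 0)
w1 = Bv₀ = (-7, 10, 10)
w2 = Bw1 = (49, 66, 49)
w3 = Bw2 = (-258, 524, 609)
Bw3 = (1381, 4186, 2894)
w3·Bw3 = 3599612; w3·w3 = 712021; μ ≈ 3599612/712021 = 5.0555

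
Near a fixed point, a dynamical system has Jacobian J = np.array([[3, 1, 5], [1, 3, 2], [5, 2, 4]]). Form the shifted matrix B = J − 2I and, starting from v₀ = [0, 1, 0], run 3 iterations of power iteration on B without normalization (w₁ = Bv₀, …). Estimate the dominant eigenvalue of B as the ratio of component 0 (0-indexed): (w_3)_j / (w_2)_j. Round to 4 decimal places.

6.0833

B = J − 2I has rows (1, 1, 5); (1, 1, 2); (5, 2, 2)
w1 = Bv₀ = (1, 1, 2)
w2 = Bw1 = (12, 6, 11)
w3 = Bw2 = (73, 40, 94)
Ratio: 73/12 = 6.0833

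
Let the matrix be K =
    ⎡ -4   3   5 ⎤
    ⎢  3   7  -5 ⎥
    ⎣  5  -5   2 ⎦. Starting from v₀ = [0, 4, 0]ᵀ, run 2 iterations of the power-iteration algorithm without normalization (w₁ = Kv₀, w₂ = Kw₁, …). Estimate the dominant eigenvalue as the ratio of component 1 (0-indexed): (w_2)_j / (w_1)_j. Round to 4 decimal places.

w1 = Kv₀ = ((-4)·0 + 3·4 + 5·0; 3·0 + 7·4 + (-5)·0; 5·0 + (-5)·4 + 2·0) = (12, 28, -20)
w2 = Kw1 = ((-4)·12 + 3·28 + 5·(-20); 3·12 + 7·28 + (-5)·(-20); 5·12 + (-5)·28 + 2·(-20)) = (-64, 332, -120)
Ratio at component: 332 / 28 = 11.8571

λ ≈ 11.8571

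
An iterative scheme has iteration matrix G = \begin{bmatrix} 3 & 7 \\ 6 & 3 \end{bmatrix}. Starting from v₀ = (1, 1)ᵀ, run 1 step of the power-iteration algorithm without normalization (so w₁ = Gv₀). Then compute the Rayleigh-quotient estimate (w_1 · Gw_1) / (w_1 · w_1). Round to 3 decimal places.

λ ≈ 9.464

w1 = Gv₀ = (3·1 + 7·1; 6·1 + 3·1) = (10, 9)
Gw1 = (93, 87)
w1·Gw1 = 10·93 + 9·87 = 1713; w1·w1 = 10·10 + 9·9 = 181
λ ≈ 1713/181 = 9.464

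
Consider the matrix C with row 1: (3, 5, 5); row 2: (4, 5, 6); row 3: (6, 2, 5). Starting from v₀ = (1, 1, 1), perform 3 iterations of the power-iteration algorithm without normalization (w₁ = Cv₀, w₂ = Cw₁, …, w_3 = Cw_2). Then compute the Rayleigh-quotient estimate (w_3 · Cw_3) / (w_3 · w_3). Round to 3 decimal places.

w1 = Cv₀ = (13, 15, 13)
w2 = Cw1 = (179, 205, 173)
w3 = Cw2 = (2427, 2779, 2349)
Cw3 = (32921, 37697, 31865)
w3·Cw3 = 2427·32921 + 2779·37697 + 2349·31865 = 259510115; w3·w3 = 2427·2427 + 2779·2779 + 2349·2349 = 19130971
λ ≈ 259510115/19130971 = 13.565

λ ≈ 13.565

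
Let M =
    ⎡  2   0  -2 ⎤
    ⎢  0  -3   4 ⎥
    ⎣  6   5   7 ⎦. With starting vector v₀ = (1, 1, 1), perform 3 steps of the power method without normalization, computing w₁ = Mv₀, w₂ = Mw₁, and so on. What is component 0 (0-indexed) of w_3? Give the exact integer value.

w1 = Mv₀ = (2·1 + 0·1 + (-2)·1; 0·1 + (-3)·1 + 4·1; 6·1 + 5·1 + 7·1) = (0, 1, 18)
w2 = Mw1 = (2·0 + 0·1 + (-2)·18; 0·0 + (-3)·1 + 4·18; 6·0 + 5·1 + 7·18) = (-36, 69, 131)
w3 = Mw2 = (-334, 317, 1046)
The requested component of w3 is -334.

-334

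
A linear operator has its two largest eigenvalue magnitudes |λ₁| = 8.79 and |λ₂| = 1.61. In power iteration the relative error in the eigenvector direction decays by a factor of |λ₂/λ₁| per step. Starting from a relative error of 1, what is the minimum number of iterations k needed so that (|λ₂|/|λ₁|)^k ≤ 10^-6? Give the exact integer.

|λ₂/λ₁| = 1.61/8.79 = 0.18316
Need k ≥ ln(10^-6) / ln(0.18316) = -13.8155 / -1.6974 ≈ 8.139
Smallest integer k satisfying the bound: 9

9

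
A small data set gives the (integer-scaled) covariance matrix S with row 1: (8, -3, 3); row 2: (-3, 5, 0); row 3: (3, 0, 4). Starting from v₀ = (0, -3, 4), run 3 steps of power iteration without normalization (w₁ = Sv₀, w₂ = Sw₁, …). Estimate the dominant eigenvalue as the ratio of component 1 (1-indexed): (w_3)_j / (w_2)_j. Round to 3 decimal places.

11.046

w1 = Sv₀ = (21, -15, 16)
w2 = Sw1 = (261, -138, 127)
w3 = Sw2 = (2883, -1473, 1291)
Ratio at component: 2883 / 261 = 11.046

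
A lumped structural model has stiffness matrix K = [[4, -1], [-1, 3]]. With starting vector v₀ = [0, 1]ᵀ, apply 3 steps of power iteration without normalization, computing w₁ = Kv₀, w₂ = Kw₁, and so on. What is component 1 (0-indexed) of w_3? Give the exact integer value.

w1 = Kv₀ = (-1, 3)
w2 = Kw1 = (-7, 10)
w3 = Kw2 = (-38, 37)
The requested component of w3 is 37.

37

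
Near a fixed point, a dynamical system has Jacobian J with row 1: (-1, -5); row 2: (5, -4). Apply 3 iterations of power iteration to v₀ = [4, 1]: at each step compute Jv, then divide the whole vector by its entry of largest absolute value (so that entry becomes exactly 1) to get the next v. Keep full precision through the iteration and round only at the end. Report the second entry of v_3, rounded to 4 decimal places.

Jv0 = (-9.00000, 16.00000); divide by 16.00000 → v1 = (-0.56250, 1.00000)
Jv1 = (-4.43750, -6.81250); divide by -6.81250 → v2 = (0.65138, 1.00000)
Jv2 = (-5.65138, -0.74312); divide by -5.65138 → v3 = (1.00000, 0.13149)
Requested entry of v3: 81/616 = 0.1315

0.1315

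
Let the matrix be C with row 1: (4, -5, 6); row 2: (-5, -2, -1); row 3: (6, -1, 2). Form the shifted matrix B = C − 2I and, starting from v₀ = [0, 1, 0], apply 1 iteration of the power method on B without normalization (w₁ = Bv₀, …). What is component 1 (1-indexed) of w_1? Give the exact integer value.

-5

B = C − 2I has rows (2, -5, 6); (-5, -4, -1); (6, -1, 0)
w1 = Bv₀ = (2·0 + (-5)·1 + 6·0; (-5)·0 + (-4)·1 + (-1)·0; 6·0 + (-1)·1 + 0·0) = (-5, -4, -1)
Requested component of w1: -5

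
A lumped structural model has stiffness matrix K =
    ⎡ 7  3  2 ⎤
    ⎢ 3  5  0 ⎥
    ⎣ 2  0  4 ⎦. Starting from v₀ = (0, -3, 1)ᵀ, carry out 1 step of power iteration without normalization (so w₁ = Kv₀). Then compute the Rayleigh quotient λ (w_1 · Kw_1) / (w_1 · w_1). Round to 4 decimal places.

w1 = Kv₀ = (-7, -15, 4)
Kw1 = (-86, -96, 2)
w1·Kw1 = (-7)·(-86) + (-15)·(-96) + 4·2 = 2050; w1·w1 = (-7)·(-7) + (-15)·(-15) + 4·4 = 290
λ ≈ 2050/290 = 7.0690

λ ≈ 7.0690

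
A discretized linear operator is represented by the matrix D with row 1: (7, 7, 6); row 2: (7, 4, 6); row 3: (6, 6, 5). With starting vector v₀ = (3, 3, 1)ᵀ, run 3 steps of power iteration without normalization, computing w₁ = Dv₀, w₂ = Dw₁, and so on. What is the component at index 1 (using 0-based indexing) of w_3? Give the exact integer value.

w1 = Dv₀ = (48, 39, 41)
w2 = Dw1 = (855, 738, 727)
w3 = Dw2 = (15513, 13299, 13193)
The requested component of w3 is 13299.

13299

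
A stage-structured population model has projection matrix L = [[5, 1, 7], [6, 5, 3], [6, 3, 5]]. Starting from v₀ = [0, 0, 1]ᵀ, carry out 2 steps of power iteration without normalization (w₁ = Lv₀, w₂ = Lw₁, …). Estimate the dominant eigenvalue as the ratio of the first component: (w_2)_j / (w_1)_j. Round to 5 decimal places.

10.42857

w1 = Lv₀ = (7, 3, 5)
w2 = Lw1 = (73, 72, 76)
Ratio at component: 73 / 7 = 10.42857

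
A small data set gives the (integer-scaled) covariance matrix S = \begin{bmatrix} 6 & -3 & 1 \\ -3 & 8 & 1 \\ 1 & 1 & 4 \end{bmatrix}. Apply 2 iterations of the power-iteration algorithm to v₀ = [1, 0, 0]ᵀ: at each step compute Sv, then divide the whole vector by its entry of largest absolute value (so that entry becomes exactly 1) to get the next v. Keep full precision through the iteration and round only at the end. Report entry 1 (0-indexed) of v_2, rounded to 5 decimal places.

Sv0 = (6.000000, -3.000000, 1.000000); divide by 6.000000 → v1 = (1.000000, -0.500000, 0.166667)
Sv1 = (7.666667, -6.833333, 1.166667); divide by 7.666667 → v2 = (1.000000, -0.891304, 0.152174)
Requested entry of v2: -41/46 = -0.89130

-0.89130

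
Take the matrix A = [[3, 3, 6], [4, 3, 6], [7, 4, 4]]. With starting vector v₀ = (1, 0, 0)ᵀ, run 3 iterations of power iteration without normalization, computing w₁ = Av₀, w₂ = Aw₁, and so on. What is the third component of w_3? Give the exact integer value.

965

w1 = Av₀ = (3·1 + 3·0 + 6·0; 4·1 + 3·0 + 6·0; 7·1 + 4·0 + 4·0) = (3, 4, 7)
w2 = Aw1 = (3·3 + 3·4 + 6·7; 4·3 + 3·4 + 6·7; 7·3 + 4·4 + 4·7) = (63, 66, 65)
w3 = Aw2 = (777, 840, 965)
The requested component of w3 is 965.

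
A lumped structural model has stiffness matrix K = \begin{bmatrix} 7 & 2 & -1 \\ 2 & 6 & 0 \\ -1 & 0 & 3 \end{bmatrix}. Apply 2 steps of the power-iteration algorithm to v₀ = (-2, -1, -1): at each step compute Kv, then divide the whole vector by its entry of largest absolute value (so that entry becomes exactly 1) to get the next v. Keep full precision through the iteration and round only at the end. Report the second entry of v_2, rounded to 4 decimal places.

0.7258

Kv0 = (-15.00000, -10.00000, -1.00000); divide by -15.00000 → v1 = (1.00000, 0.66667, 0.06667)
Kv1 = (8.26667, 6.00000, -0.80000); divide by 8.26667 → v2 = (1.00000, 0.72581, -0.09677)
Requested entry of v2: -90/-124 = 0.7258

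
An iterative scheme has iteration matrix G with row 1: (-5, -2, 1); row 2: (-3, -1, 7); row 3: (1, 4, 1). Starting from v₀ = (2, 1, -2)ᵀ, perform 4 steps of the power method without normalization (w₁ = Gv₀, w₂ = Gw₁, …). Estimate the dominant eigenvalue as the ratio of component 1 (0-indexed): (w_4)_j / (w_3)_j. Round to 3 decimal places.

w1 = Gv₀ = ((-5)·2 + (-2)·1 + 1·(-2); (-3)·2 + (-1)·1 + 7·(-2); 1·2 + 4·1 + 1·(-2)) = (-14, -21, 4)
w2 = Gw1 = ((-5)·(-14) + (-2)·(-21) + 1·4; (-3)·(-14) + (-1)·(-21) + 7·4; 1·(-14) + 4·(-21) + 1·4) = (116, 91, -94)
w3 = Gw2 = (-856, -1097, 386)
w4 = Gw3 = (6860, 6367, -4858)
Ratio at component: 6367 / -1097 = -5.804

-5.804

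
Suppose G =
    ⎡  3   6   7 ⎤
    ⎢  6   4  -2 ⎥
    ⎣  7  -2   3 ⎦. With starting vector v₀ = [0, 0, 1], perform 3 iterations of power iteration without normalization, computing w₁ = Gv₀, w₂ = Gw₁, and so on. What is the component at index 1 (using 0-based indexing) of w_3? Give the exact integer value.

w1 = Gv₀ = (7, -2, 3)
w2 = Gw1 = (30, 28, 62)
w3 = Gw2 = (692, 168, 340)
The requested component of w3 is 168.

168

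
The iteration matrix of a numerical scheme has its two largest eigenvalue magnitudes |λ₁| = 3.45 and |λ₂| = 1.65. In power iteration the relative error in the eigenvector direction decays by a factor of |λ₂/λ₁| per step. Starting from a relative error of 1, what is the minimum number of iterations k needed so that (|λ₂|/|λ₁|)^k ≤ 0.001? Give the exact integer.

|λ₂/λ₁| = 1.65/3.45 = 0.47826
Need k ≥ ln(0.001) / ln(0.47826) = -6.9078 / -0.7376 ≈ 9.365
Smallest integer k satisfying the bound: 10

10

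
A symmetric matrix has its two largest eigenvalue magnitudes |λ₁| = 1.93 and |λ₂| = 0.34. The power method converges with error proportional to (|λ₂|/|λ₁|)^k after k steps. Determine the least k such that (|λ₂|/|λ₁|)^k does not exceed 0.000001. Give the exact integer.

8

|λ₂/λ₁| = 0.34/1.93 = 0.17617
Need k ≥ ln(0.000001) / ln(0.17617) = -13.8155 / -1.7363 ≈ 7.957
Smallest integer k satisfying the bound: 8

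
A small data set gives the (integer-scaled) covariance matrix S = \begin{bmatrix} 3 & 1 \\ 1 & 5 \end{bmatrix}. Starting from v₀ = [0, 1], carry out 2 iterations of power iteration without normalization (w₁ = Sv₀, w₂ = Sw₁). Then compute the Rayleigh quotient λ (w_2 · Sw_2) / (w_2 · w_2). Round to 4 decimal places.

λ ≈ 5.3892

w1 = Sv₀ = (3·0 + 1·1; 1·0 + 5·1) = (1, 5)
w2 = Sw1 = (3·1 + 1·5; 1·1 + 5·5) = (8, 26)
Sw2 = (50, 138)
w2·Sw2 = 8·50 + 26·138 = 3988; w2·w2 = 8·8 + 26·26 = 740
λ ≈ 3988/740 = 5.3892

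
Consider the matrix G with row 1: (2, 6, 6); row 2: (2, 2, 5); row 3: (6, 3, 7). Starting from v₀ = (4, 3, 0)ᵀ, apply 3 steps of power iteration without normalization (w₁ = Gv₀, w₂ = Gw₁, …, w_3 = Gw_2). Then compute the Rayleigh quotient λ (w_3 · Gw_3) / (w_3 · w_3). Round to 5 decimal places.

w1 = Gv₀ = (2·4 + 6·3 + 6·0; 2·4 + 2·3 + 5·0; 6·4 + 3·3 + 7·0) = (26, 14, 33)
w2 = Gw1 = (2·26 + 6·14 + 6·33; 2·26 + 2·14 + 5·33; 6·26 + 3·14 + 7·33) = (334, 245, 429)
w3 = Gw2 = (4712, 3303, 5742)
Gw3 = (63694, 44740, 78375)
w3·Gw3 = 4712·63694 + 3303·44740 + 5742·78375 = 897931598; w3·w3 = 4712·4712 + 3303·3303 + 5742·5742 = 66083317
λ ≈ 897931598/66083317 = 13.58787

13.58787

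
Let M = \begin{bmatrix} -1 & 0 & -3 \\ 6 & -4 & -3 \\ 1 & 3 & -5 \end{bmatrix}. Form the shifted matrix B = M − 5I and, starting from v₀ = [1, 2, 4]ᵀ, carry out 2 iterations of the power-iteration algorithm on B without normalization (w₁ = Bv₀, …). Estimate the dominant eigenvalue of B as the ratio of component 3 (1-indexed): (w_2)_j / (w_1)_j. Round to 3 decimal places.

B = M − 5I has rows (-6, 0, -3); (6, -9, -3); (1, 3, -10)
w1 = Bv₀ = ((-6)·1 + 0·2 + (-3)·4; 6·1 + (-9)·2 + (-3)·4; 1·1 + 3·2 + (-10)·4) = (-18, -24, -33)
w2 = Bw1 = ((-6)·(-18) + 0·(-24) + (-3)·(-33); 6·(-18) + (-9)·(-24) + (-3)·(-33); 1·(-18) + 3·(-24) + (-10)·(-33)) = (207, 207, 240)
Ratio: 240/-33 = -7.273

-7.273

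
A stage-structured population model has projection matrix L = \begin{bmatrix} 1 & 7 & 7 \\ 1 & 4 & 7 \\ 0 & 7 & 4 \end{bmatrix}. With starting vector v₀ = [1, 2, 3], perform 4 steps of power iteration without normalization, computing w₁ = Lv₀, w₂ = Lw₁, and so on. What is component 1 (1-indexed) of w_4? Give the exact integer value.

w1 = Lv₀ = (36, 30, 26)
w2 = Lw1 = (428, 338, 314)
w3 = Lw2 = (4992, 3978, 3622)
w4 = Lw3 = (58192, 46258, 42334)
The requested component of w4 is 58192.

58192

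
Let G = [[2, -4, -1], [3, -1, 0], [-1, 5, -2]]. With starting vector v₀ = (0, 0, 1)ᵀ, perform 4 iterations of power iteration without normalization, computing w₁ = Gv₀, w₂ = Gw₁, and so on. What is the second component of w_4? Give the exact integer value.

18

w1 = Gv₀ = (-1, 0, -2)
w2 = Gw1 = (0, -3, 5)
w3 = Gw2 = (7, 3, -25)
w4 = Gw3 = (27, 18, 58)
The requested component of w4 is 18.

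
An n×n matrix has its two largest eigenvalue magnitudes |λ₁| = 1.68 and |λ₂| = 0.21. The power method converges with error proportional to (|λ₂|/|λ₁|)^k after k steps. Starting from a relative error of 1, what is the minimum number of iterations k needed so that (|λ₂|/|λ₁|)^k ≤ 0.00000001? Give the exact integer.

9

|λ₂/λ₁| = 0.21/1.68 = 0.12500
Need k ≥ ln(0.00000001) / ln(0.12500) = -18.4207 / -2.0794 ≈ 8.858
Smallest integer k satisfying the bound: 9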